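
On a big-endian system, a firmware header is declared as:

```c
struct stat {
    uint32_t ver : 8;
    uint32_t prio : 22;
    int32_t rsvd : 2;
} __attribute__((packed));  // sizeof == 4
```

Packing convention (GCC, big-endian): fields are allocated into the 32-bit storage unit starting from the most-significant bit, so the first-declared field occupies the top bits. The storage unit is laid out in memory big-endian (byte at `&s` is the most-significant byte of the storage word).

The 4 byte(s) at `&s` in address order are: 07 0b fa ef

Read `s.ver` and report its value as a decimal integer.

7

[0]=0x07 [1]=0x0b [2]=0xfa [3]=0xef (big-endian) → word 0x070bfaef
ver [24+:8] = (word>>24) & 0xff = 7  ←
prio [2+:22] = (word>>2) & 0x3fffff = 196283
rsvd [0+:2] = (word>>0) & 0x3 = 3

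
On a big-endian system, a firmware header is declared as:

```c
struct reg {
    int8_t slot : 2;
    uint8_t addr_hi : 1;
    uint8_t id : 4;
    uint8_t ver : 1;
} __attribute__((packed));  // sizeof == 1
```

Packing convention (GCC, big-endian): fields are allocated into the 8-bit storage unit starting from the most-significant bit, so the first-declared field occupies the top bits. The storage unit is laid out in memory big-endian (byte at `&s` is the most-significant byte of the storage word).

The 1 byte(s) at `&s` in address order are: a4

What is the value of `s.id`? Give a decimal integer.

2

[0]=0xa4 (big-endian) → word 0xa4
slot [6+:2] = (word>>6) & 0x3 = 2
addr_hi [5+:1] = (word>>5) & 0x1 = 1
id [1+:4] = (word>>1) & 0xf = 2  ←
ver [0+:1] = (word>>0) & 0x1 = 0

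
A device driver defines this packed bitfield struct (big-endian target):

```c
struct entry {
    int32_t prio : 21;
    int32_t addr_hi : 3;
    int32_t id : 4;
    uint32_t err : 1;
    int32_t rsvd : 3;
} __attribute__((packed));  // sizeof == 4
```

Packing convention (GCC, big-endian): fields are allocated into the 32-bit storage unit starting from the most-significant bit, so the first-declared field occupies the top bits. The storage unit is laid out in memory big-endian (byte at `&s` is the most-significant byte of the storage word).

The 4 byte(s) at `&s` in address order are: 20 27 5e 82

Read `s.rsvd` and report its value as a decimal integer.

2

[0]=0x20 [1]=0x27 [2]=0x5e [3]=0x82 (big-endian) → word 0x20275e82
prio:21 @ bit 11 → (0x20275e82>>11)&0x1fffff = 0x404eb
addr_hi:3 @ bit 8 → (0x20275e82>>8)&0x7 = 0x6
id:4 @ bit 4 → (0x20275e82>>4)&0xf = 0x8
err:1 @ bit 3 → (0x20275e82>>3)&0x1 = 0x0
rsvd:3 @ bit 0 → (0x20275e82>>0)&0x7 = 0x2  ←
rsvd signed 3b, MSB=0: value = 2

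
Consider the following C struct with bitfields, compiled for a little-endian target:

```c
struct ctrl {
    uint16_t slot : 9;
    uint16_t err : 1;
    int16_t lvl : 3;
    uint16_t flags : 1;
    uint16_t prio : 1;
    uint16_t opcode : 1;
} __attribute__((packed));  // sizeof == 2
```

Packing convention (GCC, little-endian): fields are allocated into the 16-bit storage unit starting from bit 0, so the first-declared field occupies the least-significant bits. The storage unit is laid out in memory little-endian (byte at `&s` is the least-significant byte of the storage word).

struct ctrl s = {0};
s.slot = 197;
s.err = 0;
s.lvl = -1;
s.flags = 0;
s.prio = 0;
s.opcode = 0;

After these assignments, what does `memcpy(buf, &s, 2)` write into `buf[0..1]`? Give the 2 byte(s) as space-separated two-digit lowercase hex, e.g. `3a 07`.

slot:9 = 197 → 0xc5 << 0 → word 0x00c5
err:1 = 0 → 0x0 << 9 → word 0x00c5
lvl:3 = -1 → 0x7 << 10 → word 0x1cc5
flags:1 = 0 → 0x0 << 13 → word 0x1cc5
prio:1 = 0 → 0x0 << 14 → word 0x1cc5
opcode:1 = 0 → 0x0 << 15 → word 0x1cc5
word = 0x1cc5 → little-endian bytes:
  [0]=0xc5  [1]=0x1c

c5 1c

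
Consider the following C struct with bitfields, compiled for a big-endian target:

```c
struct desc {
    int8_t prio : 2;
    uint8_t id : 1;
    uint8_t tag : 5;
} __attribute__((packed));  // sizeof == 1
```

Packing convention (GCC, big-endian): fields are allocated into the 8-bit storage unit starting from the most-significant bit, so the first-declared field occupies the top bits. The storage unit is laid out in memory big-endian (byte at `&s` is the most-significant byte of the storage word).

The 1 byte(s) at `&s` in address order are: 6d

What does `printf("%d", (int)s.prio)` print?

1

[0]=0x6d (big-endian) → word 0x6d
prio [6+:2] = (word>>6) & 0x3 = 1  ←
id [5+:1] = (word>>5) & 0x1 = 1
tag [0+:5] = (word>>0) & 0x1f = 13
prio signed 2b, MSB=0: value = 1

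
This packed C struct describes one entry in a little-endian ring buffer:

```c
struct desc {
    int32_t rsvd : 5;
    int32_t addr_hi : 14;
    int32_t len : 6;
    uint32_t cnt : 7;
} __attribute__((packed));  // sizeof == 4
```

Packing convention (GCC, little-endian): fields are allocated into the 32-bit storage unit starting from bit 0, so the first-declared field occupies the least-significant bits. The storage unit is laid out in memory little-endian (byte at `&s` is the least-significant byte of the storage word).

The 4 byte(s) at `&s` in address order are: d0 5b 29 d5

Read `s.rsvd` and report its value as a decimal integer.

-16

[0]=0xd0 [1]=0x5b [2]=0x29 [3]=0xd5 (little-endian) → word 0xd5295bd0
rsvd:5 @ bit 0 → (0xd5295bd0>>0)&0x1f = 0x10  ←
addr_hi:14 @ bit 5 → (0xd5295bd0>>5)&0x3fff = 0xade
len:6 @ bit 19 → (0xd5295bd0>>19)&0x3f = 0x25
cnt:7 @ bit 25 → (0xd5295bd0>>25)&0x7f = 0x6a
rsvd signed 5b, MSB=1: 16 - 32 = -16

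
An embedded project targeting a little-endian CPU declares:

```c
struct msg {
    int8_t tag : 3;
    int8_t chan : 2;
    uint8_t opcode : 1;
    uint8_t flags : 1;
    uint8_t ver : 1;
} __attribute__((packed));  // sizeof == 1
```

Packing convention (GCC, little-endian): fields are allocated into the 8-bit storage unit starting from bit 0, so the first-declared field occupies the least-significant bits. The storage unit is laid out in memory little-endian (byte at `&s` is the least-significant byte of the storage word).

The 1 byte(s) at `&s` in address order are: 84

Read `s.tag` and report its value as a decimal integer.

-4

[0]=0x84 (little-endian) → word 0x84
tag:3 @ bit 0 → (0x84>>0)&0x7 = 0x4  ←
chan:2 @ bit 3 → (0x84>>3)&0x3 = 0x0
opcode:1 @ bit 5 → (0x84>>5)&0x1 = 0x0
flags:1 @ bit 6 → (0x84>>6)&0x1 = 0x0
ver:1 @ bit 7 → (0x84>>7)&0x1 = 0x1
tag signed 3b, MSB=1: 4 - 8 = -4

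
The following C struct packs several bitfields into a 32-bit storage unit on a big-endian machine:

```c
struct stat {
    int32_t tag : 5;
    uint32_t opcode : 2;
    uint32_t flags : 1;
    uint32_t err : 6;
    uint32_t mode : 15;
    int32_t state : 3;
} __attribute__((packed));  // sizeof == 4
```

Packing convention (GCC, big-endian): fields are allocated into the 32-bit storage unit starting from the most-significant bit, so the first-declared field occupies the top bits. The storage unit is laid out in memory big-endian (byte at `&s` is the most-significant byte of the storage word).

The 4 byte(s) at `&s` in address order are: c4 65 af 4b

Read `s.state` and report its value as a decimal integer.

3

[0]=0xc4 [1]=0x65 [2]=0xaf [3]=0x4b (big-endian) → word 0xc465af4b
tag:5 @ bit 27 → (0xc465af4b>>27)&0x1f = 0x18
opcode:2 @ bit 25 → (0xc465af4b>>25)&0x3 = 0x2
flags:1 @ bit 24 → (0xc465af4b>>24)&0x1 = 0x0
err:6 @ bit 18 → (0xc465af4b>>18)&0x3f = 0x19
mode:15 @ bit 3 → (0xc465af4b>>3)&0x7fff = 0x35e9
state:3 @ bit 0 → (0xc465af4b>>0)&0x7 = 0x3  ←
state signed 3b, MSB=0: value = 3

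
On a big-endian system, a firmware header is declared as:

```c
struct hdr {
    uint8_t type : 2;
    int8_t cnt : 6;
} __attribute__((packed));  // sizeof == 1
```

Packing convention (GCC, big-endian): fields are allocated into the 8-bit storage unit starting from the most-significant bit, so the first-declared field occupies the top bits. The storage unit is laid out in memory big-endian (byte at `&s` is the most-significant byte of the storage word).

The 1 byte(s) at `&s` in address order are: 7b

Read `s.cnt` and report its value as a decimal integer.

-5

[0]=0x7b (big-endian) → word 0x7b
type:2 @ bit 6 → (0x7b>>6)&0x3 = 0x1
cnt:6 @ bit 0 → (0x7b>>0)&0x3f = 0x3b  ←
cnt signed 6b, MSB=1: 59 - 64 = -5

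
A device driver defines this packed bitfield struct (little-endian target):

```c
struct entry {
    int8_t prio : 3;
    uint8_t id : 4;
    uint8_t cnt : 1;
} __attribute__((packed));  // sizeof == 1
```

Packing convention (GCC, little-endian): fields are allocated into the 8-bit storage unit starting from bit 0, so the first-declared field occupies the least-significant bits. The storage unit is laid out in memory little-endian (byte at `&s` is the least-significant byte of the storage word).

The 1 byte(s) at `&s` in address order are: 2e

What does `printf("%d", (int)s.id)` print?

5

[0]=0x2e (little-endian) → word 0x2e
prio [0+:3] = (word>>0) & 0x7 = 6
id [3+:4] = (word>>3) & 0xf = 5  ←
cnt [7+:1] = (word>>7) & 0x1 = 0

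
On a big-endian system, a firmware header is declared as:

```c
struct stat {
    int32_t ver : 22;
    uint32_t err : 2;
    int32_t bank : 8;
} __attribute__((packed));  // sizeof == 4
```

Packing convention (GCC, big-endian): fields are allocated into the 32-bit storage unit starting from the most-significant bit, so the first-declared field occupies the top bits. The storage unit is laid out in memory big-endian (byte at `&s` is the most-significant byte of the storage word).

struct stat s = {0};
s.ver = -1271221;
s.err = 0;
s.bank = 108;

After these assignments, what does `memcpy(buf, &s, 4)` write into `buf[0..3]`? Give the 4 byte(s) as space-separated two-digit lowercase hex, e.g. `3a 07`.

ver:22 = -1271221 → 0x2c9a4b << 10 → word 0xb2692c00
err:2 = 0 → 0x0 << 8 → word 0xb2692c00
bank:8 = 108 → 0x6c << 0 → word 0xb2692c6c
word = 0xb2692c6c → big-endian bytes:
  [0]=0xb2  [1]=0x69  [2]=0x2c  [3]=0x6c

b2 69 2c 6c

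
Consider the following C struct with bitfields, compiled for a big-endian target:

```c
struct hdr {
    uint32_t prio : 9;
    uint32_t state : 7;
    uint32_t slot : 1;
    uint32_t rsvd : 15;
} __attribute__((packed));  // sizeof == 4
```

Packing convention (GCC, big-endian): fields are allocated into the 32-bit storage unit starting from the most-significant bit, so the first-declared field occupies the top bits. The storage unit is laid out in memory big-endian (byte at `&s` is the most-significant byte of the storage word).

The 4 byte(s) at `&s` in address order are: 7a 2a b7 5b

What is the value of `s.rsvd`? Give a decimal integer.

[0]=0x7a [1]=0x2a [2]=0xb7 [3]=0x5b (big-endian) → word 0x7a2ab75b
prio [23+:9] = (word>>23) & 0x1ff = 244
state [16+:7] = (word>>16) & 0x7f = 42
slot [15+:1] = (word>>15) & 0x1 = 1
rsvd [0+:15] = (word>>0) & 0x7fff = 14171  ←

14171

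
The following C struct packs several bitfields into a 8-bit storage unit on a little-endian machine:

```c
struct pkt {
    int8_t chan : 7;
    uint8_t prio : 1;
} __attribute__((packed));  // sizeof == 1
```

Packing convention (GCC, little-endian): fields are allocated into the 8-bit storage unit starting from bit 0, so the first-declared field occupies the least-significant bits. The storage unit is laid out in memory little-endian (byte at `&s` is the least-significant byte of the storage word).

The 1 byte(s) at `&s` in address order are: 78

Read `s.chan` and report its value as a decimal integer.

[0]=0x78 (little-endian) → word 0x78
chan [0+:7] = (word>>0) & 0x7f = 120  ←
prio [7+:1] = (word>>7) & 0x1 = 0
chan signed 7b, MSB=1: 120 - 128 = -8

-8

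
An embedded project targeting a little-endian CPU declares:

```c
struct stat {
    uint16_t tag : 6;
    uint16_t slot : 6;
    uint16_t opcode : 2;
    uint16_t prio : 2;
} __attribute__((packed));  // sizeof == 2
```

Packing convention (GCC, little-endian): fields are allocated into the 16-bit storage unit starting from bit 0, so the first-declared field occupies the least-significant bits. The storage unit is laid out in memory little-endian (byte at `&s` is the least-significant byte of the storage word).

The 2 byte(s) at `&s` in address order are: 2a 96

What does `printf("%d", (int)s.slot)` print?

[0]=0x2a [1]=0x96 (little-endian) → word 0x962a
tag [0+:6] = (word>>0) & 0x3f = 42
slot [6+:6] = (word>>6) & 0x3f = 24  ←
opcode [12+:2] = (word>>12) & 0x3 = 1
prio [14+:2] = (word>>14) & 0x3 = 2

24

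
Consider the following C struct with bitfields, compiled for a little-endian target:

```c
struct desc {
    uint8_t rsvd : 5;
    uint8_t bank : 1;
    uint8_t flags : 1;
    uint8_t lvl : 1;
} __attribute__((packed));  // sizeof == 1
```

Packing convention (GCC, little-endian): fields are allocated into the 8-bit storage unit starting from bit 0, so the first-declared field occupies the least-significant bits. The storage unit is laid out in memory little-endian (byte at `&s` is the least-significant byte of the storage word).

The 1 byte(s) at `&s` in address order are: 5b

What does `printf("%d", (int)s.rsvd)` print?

27

[0]=0x5b (little-endian) → word 0x5b
rsvd:5 @ bit 0 → (0x5b>>0)&0x1f = 0x1b  ←
bank:1 @ bit 5 → (0x5b>>5)&0x1 = 0x0
flags:1 @ bit 6 → (0x5b>>6)&0x1 = 0x1
lvl:1 @ bit 7 → (0x5b>>7)&0x1 = 0x0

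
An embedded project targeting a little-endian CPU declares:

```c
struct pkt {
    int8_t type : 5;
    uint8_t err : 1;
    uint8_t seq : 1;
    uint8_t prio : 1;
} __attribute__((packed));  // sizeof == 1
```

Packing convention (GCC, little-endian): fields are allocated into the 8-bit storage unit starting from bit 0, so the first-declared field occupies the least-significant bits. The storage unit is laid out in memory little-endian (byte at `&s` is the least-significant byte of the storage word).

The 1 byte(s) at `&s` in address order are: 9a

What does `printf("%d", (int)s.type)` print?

[0]=0x9a (little-endian) → word 0x9a
type [0+:5] = (word>>0) & 0x1f = 26  ←
err [5+:1] = (word>>5) & 0x1 = 0
seq [6+:1] = (word>>6) & 0x1 = 0
prio [7+:1] = (word>>7) & 0x1 = 1
type signed 5b, MSB=1: 26 - 32 = -6

-6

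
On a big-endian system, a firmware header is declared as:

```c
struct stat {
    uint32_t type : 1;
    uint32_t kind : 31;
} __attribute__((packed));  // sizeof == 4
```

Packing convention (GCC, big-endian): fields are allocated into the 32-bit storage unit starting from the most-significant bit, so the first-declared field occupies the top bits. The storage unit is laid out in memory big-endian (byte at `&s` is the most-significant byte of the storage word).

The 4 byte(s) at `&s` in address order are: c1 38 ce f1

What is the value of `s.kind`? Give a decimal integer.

1094242033

[0]=0xc1 [1]=0x38 [2]=0xce [3]=0xf1 (big-endian) → word 0xc138cef1
type [31+:1] = (word>>31) & 0x1 = 1
kind [0+:31] = (word>>0) & 0x7fffffff = 1094242033  ←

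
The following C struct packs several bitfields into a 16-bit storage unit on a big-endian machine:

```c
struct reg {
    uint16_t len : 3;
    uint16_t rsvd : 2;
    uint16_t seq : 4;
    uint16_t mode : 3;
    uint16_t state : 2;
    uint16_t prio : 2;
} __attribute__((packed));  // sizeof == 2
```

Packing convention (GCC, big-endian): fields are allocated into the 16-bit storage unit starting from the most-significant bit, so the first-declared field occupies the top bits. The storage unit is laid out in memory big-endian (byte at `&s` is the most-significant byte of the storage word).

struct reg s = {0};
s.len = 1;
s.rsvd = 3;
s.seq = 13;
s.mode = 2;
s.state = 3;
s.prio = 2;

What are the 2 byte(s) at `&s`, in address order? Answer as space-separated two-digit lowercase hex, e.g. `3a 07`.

len (3b) val=1 bits=0x1 at bit 13: 0x2000
rsvd (2b) val=3 bits=0x3 at bit 11: 0x3800
seq (4b) val=13 bits=0xd at bit 7: 0x3e80
mode (3b) val=2 bits=0x2 at bit 4: 0x3ea0
state (2b) val=3 bits=0x3 at bit 2: 0x3eac
prio (2b) val=2 bits=0x2 at bit 0: 0x3eae
word = 0x3eae → big-endian bytes:
  [0]=0x3e  [1]=0xae

3e ae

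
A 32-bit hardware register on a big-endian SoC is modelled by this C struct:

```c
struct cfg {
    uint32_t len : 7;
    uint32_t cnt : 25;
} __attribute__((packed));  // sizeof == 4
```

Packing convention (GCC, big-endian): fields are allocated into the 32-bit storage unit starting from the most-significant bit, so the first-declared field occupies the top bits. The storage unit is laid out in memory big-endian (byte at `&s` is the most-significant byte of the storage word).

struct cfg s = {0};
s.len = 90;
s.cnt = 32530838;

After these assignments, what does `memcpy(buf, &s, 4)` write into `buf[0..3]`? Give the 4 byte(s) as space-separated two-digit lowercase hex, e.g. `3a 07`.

b5 f0 61 96

len (7b) val=90 bits=0x5a at bit 25: 0xb4000000
cnt (25b) val=32530838 bits=0x1f06196 at bit 0: 0xb5f06196
word = 0xb5f06196 → big-endian bytes:
  [0]=0xb5  [1]=0xf0  [2]=0x61  [3]=0x96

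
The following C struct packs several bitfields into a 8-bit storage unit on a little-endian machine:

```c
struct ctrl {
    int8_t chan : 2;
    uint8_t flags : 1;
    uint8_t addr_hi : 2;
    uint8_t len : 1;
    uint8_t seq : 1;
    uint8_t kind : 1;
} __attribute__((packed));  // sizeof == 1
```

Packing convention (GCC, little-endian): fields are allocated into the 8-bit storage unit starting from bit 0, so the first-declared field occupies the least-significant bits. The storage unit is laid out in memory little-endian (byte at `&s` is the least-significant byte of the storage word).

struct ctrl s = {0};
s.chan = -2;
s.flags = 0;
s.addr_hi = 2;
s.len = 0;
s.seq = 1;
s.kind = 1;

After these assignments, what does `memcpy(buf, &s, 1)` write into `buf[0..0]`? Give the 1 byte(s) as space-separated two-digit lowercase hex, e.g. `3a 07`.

d2

chan (2b) val=-2 bits=0x2 at bit 0: 0x02
flags (1b) val=0 bits=0x0 at bit 2: 0x02
addr_hi (2b) val=2 bits=0x2 at bit 3: 0x12
len (1b) val=0 bits=0x0 at bit 5: 0x12
seq (1b) val=1 bits=0x1 at bit 6: 0x52
kind (1b) val=1 bits=0x1 at bit 7: 0xd2
word = 0xd2 → little-endian bytes:
  [0]=0xd2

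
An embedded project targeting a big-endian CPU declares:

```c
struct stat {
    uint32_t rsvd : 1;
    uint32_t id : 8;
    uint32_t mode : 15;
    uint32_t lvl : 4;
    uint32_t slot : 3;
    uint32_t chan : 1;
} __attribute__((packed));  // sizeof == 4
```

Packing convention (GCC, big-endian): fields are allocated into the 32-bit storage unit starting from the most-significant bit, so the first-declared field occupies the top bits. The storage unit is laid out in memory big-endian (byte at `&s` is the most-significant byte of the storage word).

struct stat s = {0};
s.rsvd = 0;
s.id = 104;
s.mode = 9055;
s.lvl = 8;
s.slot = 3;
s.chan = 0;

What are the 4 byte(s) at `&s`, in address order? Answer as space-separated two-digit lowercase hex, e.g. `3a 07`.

34 23 5f 86

[31+:1] rsvd=0 & 0x1 = 0x0; word=0x00000000
[23+:8] id=104 & 0xff = 0x68; word=0x34000000
[8+:15] mode=9055 & 0x7fff = 0x235f; word=0x34235f00
[4+:4] lvl=8 & 0xf = 0x8; word=0x34235f80
[1+:3] slot=3 & 0x7 = 0x3; word=0x34235f86
[0+:1] chan=0 & 0x1 = 0x0; word=0x34235f86
word = 0x34235f86 → big-endian bytes:
  [0]=0x34  [1]=0x23  [2]=0x5f  [3]=0x86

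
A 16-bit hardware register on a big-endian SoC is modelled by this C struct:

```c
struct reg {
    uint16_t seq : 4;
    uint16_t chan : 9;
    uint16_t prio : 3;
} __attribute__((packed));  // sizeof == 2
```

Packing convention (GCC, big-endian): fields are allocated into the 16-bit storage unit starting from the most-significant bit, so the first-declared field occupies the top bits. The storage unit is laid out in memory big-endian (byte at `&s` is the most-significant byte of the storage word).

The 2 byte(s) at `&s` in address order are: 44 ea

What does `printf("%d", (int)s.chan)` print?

157

[0]=0x44 [1]=0xea (big-endian) → word 0x44ea
seq:4 @ bit 12 → (0x44ea>>12)&0xf = 0x4
chan:9 @ bit 3 → (0x44ea>>3)&0x1ff = 0x9d  ←
prio:3 @ bit 0 → (0x44ea>>0)&0x7 = 0x2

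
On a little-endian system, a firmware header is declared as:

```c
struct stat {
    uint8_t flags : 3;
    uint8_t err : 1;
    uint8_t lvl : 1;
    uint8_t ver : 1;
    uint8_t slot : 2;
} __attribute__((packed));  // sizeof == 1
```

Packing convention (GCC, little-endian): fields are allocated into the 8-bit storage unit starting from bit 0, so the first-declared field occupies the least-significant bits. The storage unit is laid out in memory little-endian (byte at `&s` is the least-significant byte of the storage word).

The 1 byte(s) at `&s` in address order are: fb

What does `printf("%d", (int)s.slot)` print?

3

[0]=0xfb (little-endian) → word 0xfb
flags:3 @ bit 0 → (0xfb>>0)&0x7 = 0x3
err:1 @ bit 3 → (0xfb>>3)&0x1 = 0x1
lvl:1 @ bit 4 → (0xfb>>4)&0x1 = 0x1
ver:1 @ bit 5 → (0xfb>>5)&0x1 = 0x1
slot:2 @ bit 6 → (0xfb>>6)&0x3 = 0x3  ←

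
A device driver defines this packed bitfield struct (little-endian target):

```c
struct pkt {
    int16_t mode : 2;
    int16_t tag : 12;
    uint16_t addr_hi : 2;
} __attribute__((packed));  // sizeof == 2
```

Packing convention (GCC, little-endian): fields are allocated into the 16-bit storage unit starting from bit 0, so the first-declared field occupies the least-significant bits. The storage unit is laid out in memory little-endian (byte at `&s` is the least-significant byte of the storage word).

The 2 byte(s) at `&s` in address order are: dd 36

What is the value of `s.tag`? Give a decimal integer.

[0]=0xdd [1]=0x36 (little-endian) → word 0x36dd
mode:2 @ bit 0 → (0x36dd>>0)&0x3 = 0x1
tag:12 @ bit 2 → (0x36dd>>2)&0xfff = 0xdb7  ←
addr_hi:2 @ bit 14 → (0x36dd>>14)&0x3 = 0x0
tag signed 12b, MSB=1: 3511 - 4096 = -585

-585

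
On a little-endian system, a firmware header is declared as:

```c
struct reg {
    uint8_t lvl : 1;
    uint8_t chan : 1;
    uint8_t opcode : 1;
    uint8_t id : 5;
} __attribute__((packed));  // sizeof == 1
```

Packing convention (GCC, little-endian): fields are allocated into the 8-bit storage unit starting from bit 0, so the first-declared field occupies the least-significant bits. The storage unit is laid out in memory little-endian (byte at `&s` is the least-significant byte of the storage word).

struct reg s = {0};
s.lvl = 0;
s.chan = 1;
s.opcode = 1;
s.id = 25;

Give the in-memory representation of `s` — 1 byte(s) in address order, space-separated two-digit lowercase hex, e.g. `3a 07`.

ce

lvl (1b) val=0 bits=0x0 at bit 0: 0x00
chan (1b) val=1 bits=0x1 at bit 1: 0x02
opcode (1b) val=1 bits=0x1 at bit 2: 0x06
id (5b) val=25 bits=0x19 at bit 3: 0xce
word = 0xce → little-endian bytes:
  [0]=0xce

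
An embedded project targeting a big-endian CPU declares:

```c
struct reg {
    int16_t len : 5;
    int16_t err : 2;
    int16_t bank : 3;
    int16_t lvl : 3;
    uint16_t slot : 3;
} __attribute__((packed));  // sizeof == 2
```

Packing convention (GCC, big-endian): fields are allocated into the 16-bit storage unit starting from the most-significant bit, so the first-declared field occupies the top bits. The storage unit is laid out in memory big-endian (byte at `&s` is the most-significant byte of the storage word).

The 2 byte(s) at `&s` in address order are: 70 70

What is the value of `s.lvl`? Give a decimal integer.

[0]=0x70 [1]=0x70 (big-endian) → word 0x7070
len:5 @ bit 11 → (0x7070>>11)&0x1f = 0xe
err:2 @ bit 9 → (0x7070>>9)&0x3 = 0x0
bank:3 @ bit 6 → (0x7070>>6)&0x7 = 0x1
lvl:3 @ bit 3 → (0x7070>>3)&0x7 = 0x6  ←
slot:3 @ bit 0 → (0x7070>>0)&0x7 = 0x0
lvl signed 3b, MSB=1: 6 - 8 = -2

-2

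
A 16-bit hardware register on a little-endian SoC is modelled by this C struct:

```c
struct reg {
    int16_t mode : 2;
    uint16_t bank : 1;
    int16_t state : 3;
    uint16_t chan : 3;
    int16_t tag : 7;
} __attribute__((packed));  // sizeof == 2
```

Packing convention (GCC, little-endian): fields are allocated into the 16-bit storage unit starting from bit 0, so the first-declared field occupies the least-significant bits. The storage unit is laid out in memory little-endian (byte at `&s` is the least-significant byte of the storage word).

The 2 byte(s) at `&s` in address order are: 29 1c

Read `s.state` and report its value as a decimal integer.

[0]=0x29 [1]=0x1c (little-endian) → word 0x1c29
mode [0+:2] = (word>>0) & 0x3 = 1
bank [2+:1] = (word>>2) & 0x1 = 0
state [3+:3] = (word>>3) & 0x7 = 5  ←
chan [6+:3] = (word>>6) & 0x7 = 0
tag [9+:7] = (word>>9) & 0x7f = 14
state signed 3b, MSB=1: 5 - 8 = -3

-3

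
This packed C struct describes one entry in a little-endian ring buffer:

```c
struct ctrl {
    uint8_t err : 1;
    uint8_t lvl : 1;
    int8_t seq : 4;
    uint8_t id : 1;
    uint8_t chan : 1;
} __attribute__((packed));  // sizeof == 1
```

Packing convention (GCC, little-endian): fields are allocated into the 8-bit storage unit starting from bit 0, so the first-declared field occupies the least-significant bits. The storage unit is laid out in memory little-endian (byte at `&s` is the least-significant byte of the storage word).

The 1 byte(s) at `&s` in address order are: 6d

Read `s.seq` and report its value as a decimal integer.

-5

[0]=0x6d (little-endian) → word 0x6d
err [0+:1] = (word>>0) & 0x1 = 1
lvl [1+:1] = (word>>1) & 0x1 = 0
seq [2+:4] = (word>>2) & 0xf = 11  ←
id [6+:1] = (word>>6) & 0x1 = 1
chan [7+:1] = (word>>7) & 0x1 = 0
seq signed 4b, MSB=1: 11 - 16 = -5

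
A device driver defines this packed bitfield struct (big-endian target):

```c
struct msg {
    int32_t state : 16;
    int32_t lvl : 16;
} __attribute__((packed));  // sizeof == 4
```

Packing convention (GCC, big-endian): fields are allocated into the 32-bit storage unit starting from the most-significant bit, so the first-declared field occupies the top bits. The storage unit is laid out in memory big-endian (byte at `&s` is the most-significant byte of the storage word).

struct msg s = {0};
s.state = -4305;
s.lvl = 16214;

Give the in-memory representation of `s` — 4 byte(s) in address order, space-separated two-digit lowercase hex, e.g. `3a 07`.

ef 2f 3f 56

state (16b) val=-4305 bits=0xef2f at bit 16: 0xef2f0000
lvl (16b) val=16214 bits=0x3f56 at bit 0: 0xef2f3f56
word = 0xef2f3f56 → big-endian bytes:
  [0]=0xef  [1]=0x2f  [2]=0x3f  [3]=0x56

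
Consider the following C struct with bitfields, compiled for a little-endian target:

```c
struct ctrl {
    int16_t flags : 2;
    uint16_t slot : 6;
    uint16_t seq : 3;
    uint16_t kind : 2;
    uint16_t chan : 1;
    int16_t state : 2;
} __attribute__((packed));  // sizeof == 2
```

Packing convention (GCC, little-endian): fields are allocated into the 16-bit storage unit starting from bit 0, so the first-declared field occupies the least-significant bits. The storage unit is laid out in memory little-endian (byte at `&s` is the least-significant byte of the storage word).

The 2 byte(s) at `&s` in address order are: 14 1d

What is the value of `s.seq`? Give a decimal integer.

[0]=0x14 [1]=0x1d (little-endian) → word 0x1d14
flags:2 @ bit 0 → (0x1d14>>0)&0x3 = 0x0
slot:6 @ bit 2 → (0x1d14>>2)&0x3f = 0x5
seq:3 @ bit 8 → (0x1d14>>8)&0x7 = 0x5  ←
kind:2 @ bit 11 → (0x1d14>>11)&0x3 = 0x3
chan:1 @ bit 13 → (0x1d14>>13)&0x1 = 0x0
state:2 @ bit 14 → (0x1d14>>14)&0x3 = 0x0

5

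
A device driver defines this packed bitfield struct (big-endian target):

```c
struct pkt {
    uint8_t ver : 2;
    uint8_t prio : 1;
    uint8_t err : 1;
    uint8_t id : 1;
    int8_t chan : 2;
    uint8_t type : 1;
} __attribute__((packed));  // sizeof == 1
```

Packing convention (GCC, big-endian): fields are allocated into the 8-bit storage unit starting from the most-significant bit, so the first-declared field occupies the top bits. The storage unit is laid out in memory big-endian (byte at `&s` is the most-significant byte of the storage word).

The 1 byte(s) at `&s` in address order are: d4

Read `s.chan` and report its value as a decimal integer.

[0]=0xd4 (big-endian) → word 0xd4
ver:2 @ bit 6 → (0xd4>>6)&0x3 = 0x3
prio:1 @ bit 5 → (0xd4>>5)&0x1 = 0x0
err:1 @ bit 4 → (0xd4>>4)&0x1 = 0x1
id:1 @ bit 3 → (0xd4>>3)&0x1 = 0x0
chan:2 @ bit 1 → (0xd4>>1)&0x3 = 0x2  ←
type:1 @ bit 0 → (0xd4>>0)&0x1 = 0x0
chan signed 2b, MSB=1: 2 - 4 = -2

-2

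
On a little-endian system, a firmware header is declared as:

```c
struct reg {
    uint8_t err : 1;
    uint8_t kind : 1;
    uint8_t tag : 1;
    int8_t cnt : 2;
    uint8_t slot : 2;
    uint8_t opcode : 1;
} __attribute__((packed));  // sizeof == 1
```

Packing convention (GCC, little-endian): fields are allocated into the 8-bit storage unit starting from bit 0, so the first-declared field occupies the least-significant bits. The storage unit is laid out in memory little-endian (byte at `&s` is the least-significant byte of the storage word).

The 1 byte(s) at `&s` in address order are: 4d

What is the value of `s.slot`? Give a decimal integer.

[0]=0x4d (little-endian) → word 0x4d
err:1 @ bit 0 → (0x4d>>0)&0x1 = 0x1
kind:1 @ bit 1 → (0x4d>>1)&0x1 = 0x0
tag:1 @ bit 2 → (0x4d>>2)&0x1 = 0x1
cnt:2 @ bit 3 → (0x4d>>3)&0x3 = 0x1
slot:2 @ bit 5 → (0x4d>>5)&0x3 = 0x2  ←
opcode:1 @ bit 7 → (0x4d>>7)&0x1 = 0x0

2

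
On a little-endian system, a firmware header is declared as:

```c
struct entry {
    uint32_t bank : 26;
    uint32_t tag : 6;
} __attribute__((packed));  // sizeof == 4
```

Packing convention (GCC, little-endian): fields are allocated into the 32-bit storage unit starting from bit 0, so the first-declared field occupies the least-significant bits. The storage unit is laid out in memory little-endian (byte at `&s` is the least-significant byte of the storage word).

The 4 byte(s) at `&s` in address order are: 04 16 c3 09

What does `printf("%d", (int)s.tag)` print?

[0]=0x04 [1]=0x16 [2]=0xc3 [3]=0x09 (little-endian) → word 0x09c31604
bank [0+:26] = (word>>0) & 0x3ffffff = 29562372
tag [26+:6] = (word>>26) & 0x3f = 2  ←

2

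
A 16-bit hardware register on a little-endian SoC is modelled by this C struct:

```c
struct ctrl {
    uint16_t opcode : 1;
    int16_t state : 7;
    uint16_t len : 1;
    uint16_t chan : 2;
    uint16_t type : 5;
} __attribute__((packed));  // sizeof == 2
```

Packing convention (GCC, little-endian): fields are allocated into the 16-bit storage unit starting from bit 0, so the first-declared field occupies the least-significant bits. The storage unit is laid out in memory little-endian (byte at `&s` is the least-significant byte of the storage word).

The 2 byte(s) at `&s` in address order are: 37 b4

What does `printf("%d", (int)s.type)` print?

22

[0]=0x37 [1]=0xb4 (little-endian) → word 0xb437
opcode [0+:1] = (word>>0) & 0x1 = 1
state [1+:7] = (word>>1) & 0x7f = 27
len [8+:1] = (word>>8) & 0x1 = 0
chan [9+:2] = (word>>9) & 0x3 = 2
type [11+:5] = (word>>11) & 0x1f = 22  ←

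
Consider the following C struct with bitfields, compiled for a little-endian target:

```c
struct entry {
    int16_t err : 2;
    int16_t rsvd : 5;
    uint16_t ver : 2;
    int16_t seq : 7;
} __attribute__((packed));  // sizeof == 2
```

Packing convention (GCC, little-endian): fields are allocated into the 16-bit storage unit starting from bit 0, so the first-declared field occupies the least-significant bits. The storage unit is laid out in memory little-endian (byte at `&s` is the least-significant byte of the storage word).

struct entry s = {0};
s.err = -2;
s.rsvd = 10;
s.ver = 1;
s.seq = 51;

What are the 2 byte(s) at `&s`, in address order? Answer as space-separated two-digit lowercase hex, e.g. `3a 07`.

aa 66

err:2 = -2 → 0x2 << 0 → word 0x0002
rsvd:5 = 10 → 0xa << 2 → word 0x002a
ver:2 = 1 → 0x1 << 7 → word 0x00aa
seq:7 = 51 → 0x33 << 9 → word 0x66aa
word = 0x66aa → little-endian bytes:
  [0]=0xaa  [1]=0x66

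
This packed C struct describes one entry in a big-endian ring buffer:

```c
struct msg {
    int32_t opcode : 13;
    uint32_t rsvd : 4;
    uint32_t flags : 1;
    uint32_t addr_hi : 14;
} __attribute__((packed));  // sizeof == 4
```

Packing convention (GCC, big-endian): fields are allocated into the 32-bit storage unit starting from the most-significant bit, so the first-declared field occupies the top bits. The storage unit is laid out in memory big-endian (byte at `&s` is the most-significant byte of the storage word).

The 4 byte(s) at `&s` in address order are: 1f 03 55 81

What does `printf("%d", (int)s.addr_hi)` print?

5505

[0]=0x1f [1]=0x03 [2]=0x55 [3]=0x81 (big-endian) → word 0x1f035581
opcode [19+:13] = (word>>19) & 0x1fff = 992
rsvd [15+:4] = (word>>15) & 0xf = 6
flags [14+:1] = (word>>14) & 0x1 = 1
addr_hi [0+:14] = (word>>0) & 0x3fff = 5505  ←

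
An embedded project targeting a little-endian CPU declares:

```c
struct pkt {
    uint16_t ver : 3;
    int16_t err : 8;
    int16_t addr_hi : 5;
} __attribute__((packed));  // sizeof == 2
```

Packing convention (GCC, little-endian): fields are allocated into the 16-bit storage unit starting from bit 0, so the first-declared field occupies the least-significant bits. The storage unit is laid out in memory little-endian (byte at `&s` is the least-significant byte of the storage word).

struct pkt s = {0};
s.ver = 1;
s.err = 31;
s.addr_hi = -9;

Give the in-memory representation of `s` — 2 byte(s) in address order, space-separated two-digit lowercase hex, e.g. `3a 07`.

[0+:3] ver=1 & 0x7 = 0x1; word=0x0001
[3+:8] err=31 & 0xff = 0x1f; word=0x00f9
[11+:5] addr_hi=-9 & 0x1f = 0x17; word=0xb8f9
word = 0xb8f9 → little-endian bytes:
  [0]=0xf9  [1]=0xb8

f9 b8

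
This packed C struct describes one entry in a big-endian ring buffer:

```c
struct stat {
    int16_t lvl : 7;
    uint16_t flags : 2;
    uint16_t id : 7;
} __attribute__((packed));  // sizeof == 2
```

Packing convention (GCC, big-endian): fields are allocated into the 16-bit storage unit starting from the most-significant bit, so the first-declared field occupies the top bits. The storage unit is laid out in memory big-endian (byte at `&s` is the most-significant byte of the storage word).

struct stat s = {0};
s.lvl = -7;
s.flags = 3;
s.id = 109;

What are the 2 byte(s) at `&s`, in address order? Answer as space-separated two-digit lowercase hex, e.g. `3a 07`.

f3 ed

[9+:7] lvl=-7 & 0x7f = 0x79; word=0xf200
[7+:2] flags=3 & 0x3 = 0x3; word=0xf380
[0+:7] id=109 & 0x7f = 0x6d; word=0xf3ed
word = 0xf3ed → big-endian bytes:
  [0]=0xf3  [1]=0xed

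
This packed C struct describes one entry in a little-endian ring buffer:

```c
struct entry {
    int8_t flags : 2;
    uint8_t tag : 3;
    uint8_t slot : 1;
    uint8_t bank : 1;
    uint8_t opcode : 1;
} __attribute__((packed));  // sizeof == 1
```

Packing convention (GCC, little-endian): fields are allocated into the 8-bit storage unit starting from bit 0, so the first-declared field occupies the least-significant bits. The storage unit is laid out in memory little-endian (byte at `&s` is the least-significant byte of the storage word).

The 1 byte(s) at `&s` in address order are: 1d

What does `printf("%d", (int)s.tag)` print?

[0]=0x1d (little-endian) → word 0x1d
flags [0+:2] = (word>>0) & 0x3 = 1
tag [2+:3] = (word>>2) & 0x7 = 7  ←
slot [5+:1] = (word>>5) & 0x1 = 0
bank [6+:1] = (word>>6) & 0x1 = 0
opcode [7+:1] = (word>>7) & 0x1 = 0

7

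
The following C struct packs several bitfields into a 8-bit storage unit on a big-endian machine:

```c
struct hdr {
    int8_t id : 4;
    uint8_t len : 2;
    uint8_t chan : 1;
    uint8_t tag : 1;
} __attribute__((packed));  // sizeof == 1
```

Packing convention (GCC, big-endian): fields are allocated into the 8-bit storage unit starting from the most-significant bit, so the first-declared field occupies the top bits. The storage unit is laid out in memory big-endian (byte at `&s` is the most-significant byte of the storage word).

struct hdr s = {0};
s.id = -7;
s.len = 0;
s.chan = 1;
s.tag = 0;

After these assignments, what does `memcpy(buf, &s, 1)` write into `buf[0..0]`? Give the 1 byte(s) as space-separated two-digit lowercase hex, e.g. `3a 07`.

id (4b) val=-7 bits=0x9 at bit 4: 0x90
len (2b) val=0 bits=0x0 at bit 2: 0x90
chan (1b) val=1 bits=0x1 at bit 1: 0x92
tag (1b) val=0 bits=0x0 at bit 0: 0x92
word = 0x92 → big-endian bytes:
  [0]=0x92

92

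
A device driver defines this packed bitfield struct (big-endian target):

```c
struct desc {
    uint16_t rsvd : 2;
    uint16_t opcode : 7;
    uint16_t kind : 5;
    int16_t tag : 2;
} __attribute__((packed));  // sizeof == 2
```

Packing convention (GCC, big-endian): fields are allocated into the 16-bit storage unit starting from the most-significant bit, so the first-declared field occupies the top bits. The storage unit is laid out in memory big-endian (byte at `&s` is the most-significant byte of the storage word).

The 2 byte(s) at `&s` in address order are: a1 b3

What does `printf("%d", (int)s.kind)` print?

[0]=0xa1 [1]=0xb3 (big-endian) → word 0xa1b3
rsvd:2 @ bit 14 → (0xa1b3>>14)&0x3 = 0x2
opcode:7 @ bit 7 → (0xa1b3>>7)&0x7f = 0x43
kind:5 @ bit 2 → (0xa1b3>>2)&0x1f = 0xc  ←
tag:2 @ bit 0 → (0xa1b3>>0)&0x3 = 0x3

12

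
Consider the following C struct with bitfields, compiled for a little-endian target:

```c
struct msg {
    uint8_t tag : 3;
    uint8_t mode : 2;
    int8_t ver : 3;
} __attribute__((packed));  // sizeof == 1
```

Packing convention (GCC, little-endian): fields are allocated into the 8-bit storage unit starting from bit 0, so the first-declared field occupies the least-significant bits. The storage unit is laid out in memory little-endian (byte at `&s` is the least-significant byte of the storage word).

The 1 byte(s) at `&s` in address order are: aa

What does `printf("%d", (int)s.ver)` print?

[0]=0xaa (little-endian) → word 0xaa
tag:3 @ bit 0 → (0xaa>>0)&0x7 = 0x2
mode:2 @ bit 3 → (0xaa>>3)&0x3 = 0x1
ver:3 @ bit 5 → (0xaa>>5)&0x7 = 0x5  ←
ver signed 3b, MSB=1: 5 - 8 = -3

-3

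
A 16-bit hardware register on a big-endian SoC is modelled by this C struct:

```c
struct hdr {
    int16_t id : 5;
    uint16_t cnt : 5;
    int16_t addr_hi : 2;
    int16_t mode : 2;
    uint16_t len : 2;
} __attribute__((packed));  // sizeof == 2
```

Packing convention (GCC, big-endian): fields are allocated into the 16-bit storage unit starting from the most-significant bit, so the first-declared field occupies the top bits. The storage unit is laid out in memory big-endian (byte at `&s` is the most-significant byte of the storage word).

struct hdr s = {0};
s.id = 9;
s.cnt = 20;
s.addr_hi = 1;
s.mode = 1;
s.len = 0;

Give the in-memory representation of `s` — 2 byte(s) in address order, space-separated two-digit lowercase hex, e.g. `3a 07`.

[11+:5] id=9 & 0x1f = 0x9; word=0x4800
[6+:5] cnt=20 & 0x1f = 0x14; word=0x4d00
[4+:2] addr_hi=1 & 0x3 = 0x1; word=0x4d10
[2+:2] mode=1 & 0x3 = 0x1; word=0x4d14
[0+:2] len=0 & 0x3 = 0x0; word=0x4d14
word = 0x4d14 → big-endian bytes:
  [0]=0x4d  [1]=0x14

4d 14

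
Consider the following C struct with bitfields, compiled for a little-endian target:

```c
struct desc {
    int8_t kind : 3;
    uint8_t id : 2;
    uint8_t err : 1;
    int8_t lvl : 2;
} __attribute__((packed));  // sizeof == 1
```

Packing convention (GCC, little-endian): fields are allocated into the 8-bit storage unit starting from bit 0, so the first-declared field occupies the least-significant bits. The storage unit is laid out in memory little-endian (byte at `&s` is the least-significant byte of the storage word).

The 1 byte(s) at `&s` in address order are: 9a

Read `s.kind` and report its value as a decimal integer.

[0]=0x9a (little-endian) → word 0x9a
kind [0+:3] = (word>>0) & 0x7 = 2  ←
id [3+:2] = (word>>3) & 0x3 = 3
err [5+:1] = (word>>5) & 0x1 = 0
lvl [6+:2] = (word>>6) & 0x3 = 2
kind signed 3b, MSB=0: value = 2

2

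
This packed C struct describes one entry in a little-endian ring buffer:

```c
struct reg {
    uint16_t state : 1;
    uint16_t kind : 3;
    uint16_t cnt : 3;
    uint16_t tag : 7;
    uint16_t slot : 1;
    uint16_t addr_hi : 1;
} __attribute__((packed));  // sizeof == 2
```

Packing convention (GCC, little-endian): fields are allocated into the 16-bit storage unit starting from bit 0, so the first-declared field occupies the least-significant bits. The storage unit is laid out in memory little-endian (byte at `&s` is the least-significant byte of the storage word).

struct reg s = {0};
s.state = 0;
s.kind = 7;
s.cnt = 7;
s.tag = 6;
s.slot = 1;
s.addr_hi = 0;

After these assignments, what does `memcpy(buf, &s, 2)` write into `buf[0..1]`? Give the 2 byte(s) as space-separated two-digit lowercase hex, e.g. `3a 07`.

[0+:1] state=0 & 0x1 = 0x0; word=0x0000
[1+:3] kind=7 & 0x7 = 0x7; word=0x000e
[4+:3] cnt=7 & 0x7 = 0x7; word=0x007e
[7+:7] tag=6 & 0x7f = 0x6; word=0x037e
[14+:1] slot=1 & 0x1 = 0x1; word=0x437e
[15+:1] addr_hi=0 & 0x1 = 0x0; word=0x437e
word = 0x437e → little-endian bytes:
  [0]=0x7e  [1]=0x43

7e 43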